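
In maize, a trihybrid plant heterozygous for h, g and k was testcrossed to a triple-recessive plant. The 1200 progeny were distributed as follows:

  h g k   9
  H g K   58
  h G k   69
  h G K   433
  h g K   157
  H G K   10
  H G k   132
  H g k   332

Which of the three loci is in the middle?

h

The two most frequent reciprocal classes, h G K and H g k, are the parental types, so the F1 was h G K / H g k.
The two rarest classes, H G K and h g k, are the double crossovers. Comparing them with the parentals, only the h allele has switched, so h is the middle locus and the order is k – h – g.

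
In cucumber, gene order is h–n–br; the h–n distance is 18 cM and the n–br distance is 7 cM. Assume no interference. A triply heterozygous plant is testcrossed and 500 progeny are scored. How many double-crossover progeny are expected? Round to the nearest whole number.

6

Map distances give recombination frequencies of 0.180 and 0.070 for the two intervals.
With no interference, expected double-crossover frequency = 0.180 × 0.070 = 0.01260.
Expected number = 0.01260 × 500 = 6.30 ≈ 6.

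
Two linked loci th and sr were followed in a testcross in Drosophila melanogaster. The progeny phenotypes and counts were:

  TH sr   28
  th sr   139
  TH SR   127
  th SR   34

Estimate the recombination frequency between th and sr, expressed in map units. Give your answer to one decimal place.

18.9 map units

The two most frequent classes, TH SR (127) and th sr (139), are the parental types, so the F1 was TH SR / th sr.
The recombinant classes are TH sr and th SR: 28 + 34 = 62.
Recombination frequency = 62/328 = 0.1890 ≈ 18.9%, i.e. 18.9 map units.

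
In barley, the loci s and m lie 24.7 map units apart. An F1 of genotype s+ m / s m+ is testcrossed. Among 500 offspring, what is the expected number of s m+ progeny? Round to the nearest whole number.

188

A map distance of 24.7 map units corresponds to a recombination frequency of 0.247.
The F1 is s+ m / s m+, so s m+ is a parental gamete class with expected frequency (1 − r)/2 = 0.753/2 = 0.3765.
Expected number = 0.3765 × 500 = 188.25 ≈ 188.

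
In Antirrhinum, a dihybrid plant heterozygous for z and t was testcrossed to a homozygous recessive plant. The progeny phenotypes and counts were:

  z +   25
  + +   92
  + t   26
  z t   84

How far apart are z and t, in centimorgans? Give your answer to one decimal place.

The two most frequent classes, + + (92) and z t (84), are the parental types, so the F1 was + + / z t.
The recombinant classes are + t and z +: 26 + 25 = 51.
Recombination frequency = 51/227 = 0.2247 ≈ 22.5%, i.e. 22.5 centimorgans.

22.5 centimorgans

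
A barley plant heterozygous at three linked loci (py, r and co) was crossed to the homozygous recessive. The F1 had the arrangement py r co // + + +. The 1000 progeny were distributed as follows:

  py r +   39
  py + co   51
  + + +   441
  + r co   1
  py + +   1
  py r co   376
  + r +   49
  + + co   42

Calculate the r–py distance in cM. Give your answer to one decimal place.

10.2 cM

The two rarest classes, + r co and py + +, are the double crossovers. Comparing them with the parentals, only the py allele has switched, so py is the middle locus and the order is r – py – co.
Crossovers in the r–py interval produce the single-crossover classes py + co and + r + (51 + 49 = 100) plus the double crossovers (2).
RF(r–py) = (100 + 2) / 1000 = 102/1000 = 0.1020 → 10.2 cM.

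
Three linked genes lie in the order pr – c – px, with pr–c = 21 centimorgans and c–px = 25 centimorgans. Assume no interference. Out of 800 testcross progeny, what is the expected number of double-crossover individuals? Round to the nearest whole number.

Map distances give recombination frequencies of 0.210 and 0.250 for the two intervals.
With no interference, expected double-crossover frequency = 0.210 × 0.250 = 0.05250.
Expected number = 0.05250 × 800 = 42.00 ≈ 42.

42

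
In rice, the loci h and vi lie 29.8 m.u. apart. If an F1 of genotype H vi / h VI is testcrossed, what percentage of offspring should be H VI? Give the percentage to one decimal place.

14.9%

A map distance of 29.8 m.u. corresponds to a recombination frequency of 0.298.
The F1 is H vi / h VI, so H VI is a recombinant gamete class with expected frequency r/2 = 0.298/2 = 0.1490.
That is 0.1490 = 14.9% of the progeny.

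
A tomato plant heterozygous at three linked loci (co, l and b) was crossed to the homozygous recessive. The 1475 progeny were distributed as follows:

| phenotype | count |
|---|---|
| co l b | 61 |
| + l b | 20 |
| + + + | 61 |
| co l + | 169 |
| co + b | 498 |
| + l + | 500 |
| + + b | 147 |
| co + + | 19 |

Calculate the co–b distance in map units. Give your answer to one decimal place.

The two most frequent reciprocal classes, co + b and + l +, are the parental types, so the F1 was co + b / + l +.
The two rarest classes, co + + and + l b, are the double crossovers. Comparing them with the parentals, only the b allele has switched, so b is the middle locus and the order is co – b – l.
Crossovers in the co–b interval produce the single-crossover classes + + b and co l + (147 + 169 = 316) plus the double crossovers (39).
RF(co–b) = (316 + 39) / 1475 = 355/1475 = 0.2407 → 24.1 map units.

24.1 map units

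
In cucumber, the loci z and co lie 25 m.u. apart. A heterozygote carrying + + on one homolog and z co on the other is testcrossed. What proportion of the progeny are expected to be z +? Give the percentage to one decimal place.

12.5%

A map distance of 25 m.u. corresponds to a recombination frequency of 0.250.
The F1 is + + / z co, so z + is a recombinant gamete class with expected frequency r/2 = 0.250/2 = 0.1250.
That is 0.1250 = 12.5% of the progeny.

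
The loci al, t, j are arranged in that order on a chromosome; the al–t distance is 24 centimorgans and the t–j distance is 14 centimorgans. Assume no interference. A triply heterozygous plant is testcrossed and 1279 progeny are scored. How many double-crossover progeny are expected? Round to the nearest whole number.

43

Map distances give recombination frequencies of 0.240 and 0.140 for the two intervals.
With no interference, expected double-crossover frequency = 0.240 × 0.140 = 0.03360.
Expected number = 0.03360 × 1279 = 42.97 ≈ 43.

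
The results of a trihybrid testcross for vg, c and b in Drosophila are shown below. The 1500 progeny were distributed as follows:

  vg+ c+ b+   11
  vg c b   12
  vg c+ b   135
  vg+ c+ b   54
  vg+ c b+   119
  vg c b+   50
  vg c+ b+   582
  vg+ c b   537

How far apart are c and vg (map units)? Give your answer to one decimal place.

8.5 map units

The two most frequent reciprocal classes, vg+ c b and vg c+ b+, are the parental types, so the F1 was vg+ c b / vg c+ b+.
The two rarest classes, vg c b and vg+ c+ b+, are the double crossovers. Comparing them with the parentals, only the vg allele has switched, so vg is the middle locus and the order is c – vg – b.
Crossovers in the c–vg interval produce the single-crossover classes vg+ c+ b and vg c b+ (54 + 50 = 104) plus the double crossovers (23).
RF(c–vg) = (104 + 23) / 1500 = 127/1500 = 0.0847 → 8.5 map units.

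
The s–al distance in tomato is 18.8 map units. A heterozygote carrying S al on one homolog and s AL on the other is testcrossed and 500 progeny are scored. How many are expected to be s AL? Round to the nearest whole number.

A map distance of 18.8 map units corresponds to a recombination frequency of 0.188.
The F1 is S al / s AL, so s AL is a parental gamete class with expected frequency (1 − r)/2 = 0.812/2 = 0.4060.
Expected number = 0.4060 × 500 = 203.00 ≈ 203.

203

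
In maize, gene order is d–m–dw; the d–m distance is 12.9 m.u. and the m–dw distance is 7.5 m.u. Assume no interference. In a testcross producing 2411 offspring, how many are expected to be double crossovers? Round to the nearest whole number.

Map distances give recombination frequencies of 0.129 and 0.075 for the two intervals.
With no interference, expected double-crossover frequency = 0.129 × 0.075 = 0.00967.
Expected number = 0.00967 × 2411 = 23.33 ≈ 23.

23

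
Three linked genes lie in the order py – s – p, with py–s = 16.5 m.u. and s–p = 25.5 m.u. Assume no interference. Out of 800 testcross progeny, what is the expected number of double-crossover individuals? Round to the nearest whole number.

34

Map distances give recombination frequencies of 0.165 and 0.255 for the two intervals.
With no interference, expected double-crossover frequency = 0.165 × 0.255 = 0.04208.
Expected number = 0.04208 × 800 = 33.66 ≈ 34.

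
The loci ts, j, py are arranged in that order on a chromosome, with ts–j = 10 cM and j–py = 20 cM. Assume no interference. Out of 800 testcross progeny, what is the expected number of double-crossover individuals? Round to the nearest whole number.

16

Map distances give recombination frequencies of 0.100 and 0.200 for the two intervals.
With no interference, expected double-crossover frequency = 0.100 × 0.200 = 0.02000.
Expected number = 0.02000 × 800 = 16.00 ≈ 16.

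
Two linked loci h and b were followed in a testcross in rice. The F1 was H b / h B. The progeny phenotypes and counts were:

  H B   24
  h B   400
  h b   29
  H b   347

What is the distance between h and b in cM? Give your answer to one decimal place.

The recombinant classes are H B and h b: 24 + 29 = 53.
Recombination frequency = 53/800 = 0.0663 ≈ 6.6%, i.e. 6.6 cM.

6.6 cM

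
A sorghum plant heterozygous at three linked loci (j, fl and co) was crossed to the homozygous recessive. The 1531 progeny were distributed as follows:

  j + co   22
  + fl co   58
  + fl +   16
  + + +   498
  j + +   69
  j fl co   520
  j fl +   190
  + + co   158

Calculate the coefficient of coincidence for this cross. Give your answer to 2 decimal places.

The two most frequent reciprocal classes, + + + and j fl co, are the parental types, so the F1 was + + + / j fl co.
The two rarest classes, + fl + and j + co, are the double crossovers. Comparing them with the parentals, only the fl allele has switched, so fl is the middle locus and the order is j – fl – co.
j–fl: (127 + 38)/1531 = 0.1078; fl–co: (348 + 38)/1531 = 0.2521.
Expected DCO frequency = 0.1078 × 0.2521 ≈ 0.02718; observed = 38/1531 ≈ 0.02482.
Coefficient of coincidence = 0.02482/0.02718 ≈ 0.91.

0.91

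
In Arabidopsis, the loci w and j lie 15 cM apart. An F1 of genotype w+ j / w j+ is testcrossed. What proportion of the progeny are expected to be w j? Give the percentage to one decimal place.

7.5%

A map distance of 15 cM corresponds to a recombination frequency of 0.150.
The F1 is w+ j / w j+, so w j is a recombinant gamete class with expected frequency r/2 = 0.150/2 = 0.0750.
That is 0.0750 = 7.5% of the progeny.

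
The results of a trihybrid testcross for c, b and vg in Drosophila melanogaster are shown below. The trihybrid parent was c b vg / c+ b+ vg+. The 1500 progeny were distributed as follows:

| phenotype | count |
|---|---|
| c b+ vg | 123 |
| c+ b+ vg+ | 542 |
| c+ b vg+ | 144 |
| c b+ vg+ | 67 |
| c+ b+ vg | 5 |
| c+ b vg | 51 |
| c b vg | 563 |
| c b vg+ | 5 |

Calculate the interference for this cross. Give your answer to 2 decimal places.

0.58

The two rarest classes, c b vg+ and c+ b+ vg, are the double crossovers. Comparing them with the parentals, only the vg allele has switched, so vg is the middle locus and the order is c – vg – b.
c–vg: (118 + 10)/1500 = 0.0853; vg–b: (267 + 10)/1500 = 0.1847.
Expected DCO frequency = 0.0853 × 0.1847 ≈ 0.01575; observed = 10/1500 ≈ 0.00667.
Coefficient of coincidence = 0.00667/0.01575 ≈ 0.42; interference = 1 − 0.42 = 0.58.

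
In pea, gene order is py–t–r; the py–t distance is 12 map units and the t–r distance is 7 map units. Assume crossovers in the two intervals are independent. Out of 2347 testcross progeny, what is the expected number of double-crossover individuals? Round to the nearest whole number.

Map distances give recombination frequencies of 0.120 and 0.070 for the two intervals.
With no interference, expected double-crossover frequency = 0.120 × 0.070 = 0.00840.
Expected number = 0.00840 × 2347 = 19.71 ≈ 20.

20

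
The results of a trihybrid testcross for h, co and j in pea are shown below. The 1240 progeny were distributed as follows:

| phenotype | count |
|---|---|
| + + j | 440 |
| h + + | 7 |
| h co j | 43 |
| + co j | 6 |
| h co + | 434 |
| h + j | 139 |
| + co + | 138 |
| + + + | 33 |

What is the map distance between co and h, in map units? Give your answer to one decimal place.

23.4 map units

The two most frequent reciprocal classes, + + j and h co +, are the parental types, so the F1 was + + j / h co +.
The two rarest classes, + co j and h + +, are the double crossovers. Comparing them with the parentals, only the co allele has switched, so co is the middle locus and the order is h – co – j.
Crossovers in the h–co interval produce the single-crossover classes h + j and + co + (139 + 138 = 277) plus the double crossovers (13).
RF(h–co) = (277 + 13) / 1240 = 290/1240 = 0.2339 → 23.4 map units.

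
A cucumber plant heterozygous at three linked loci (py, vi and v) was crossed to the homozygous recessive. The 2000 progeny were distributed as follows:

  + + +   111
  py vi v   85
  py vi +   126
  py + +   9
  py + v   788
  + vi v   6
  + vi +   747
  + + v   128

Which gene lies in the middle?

The two most frequent reciprocal classes, py + v and + vi +, are the parental types, so the F1 was py + v / + vi +.
The two rarest classes, py + + and + vi v, are the double crossovers. Comparing them with the parentals, only the v allele has switched, so v is the middle locus and the order is py – v – vi.

v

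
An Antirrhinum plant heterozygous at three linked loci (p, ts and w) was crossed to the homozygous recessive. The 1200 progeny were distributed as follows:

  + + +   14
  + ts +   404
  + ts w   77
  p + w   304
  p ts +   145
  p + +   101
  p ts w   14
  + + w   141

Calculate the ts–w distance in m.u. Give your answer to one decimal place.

17.2 m.u.

The two most frequent reciprocal classes, + ts + and p + w, are the parental types, so the F1 was + ts + / p + w.
The two rarest classes, + + + and p ts w, are the double crossovers. Comparing them with the parentals, only the ts allele has switched, so ts is the middle locus and the order is p – ts – w.
Crossovers in the ts–w interval produce the single-crossover classes + ts w and p + + (77 + 101 = 178) plus the double crossovers (28).
RF(ts–w) = (178 + 28) / 1200 = 206/1200 = 0.1717 → 17.2 m.u.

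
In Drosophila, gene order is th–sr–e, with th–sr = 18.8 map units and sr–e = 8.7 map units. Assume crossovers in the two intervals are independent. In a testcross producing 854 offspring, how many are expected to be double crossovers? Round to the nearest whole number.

Map distances give recombination frequencies of 0.188 and 0.087 for the two intervals.
With no interference, expected double-crossover frequency = 0.188 × 0.087 = 0.01636.
Expected number = 0.01636 × 854 = 13.97 ≈ 14.

14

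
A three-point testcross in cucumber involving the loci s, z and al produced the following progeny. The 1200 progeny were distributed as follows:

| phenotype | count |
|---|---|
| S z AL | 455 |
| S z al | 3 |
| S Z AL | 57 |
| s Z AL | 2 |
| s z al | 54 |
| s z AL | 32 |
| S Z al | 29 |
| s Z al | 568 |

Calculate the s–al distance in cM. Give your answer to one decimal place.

The two most frequent reciprocal classes, S z AL and s Z al, are the parental types, so the F1 was S z AL / s Z al.
The two rarest classes, S z al and s Z AL, are the double crossovers. Comparing them with the parentals, only the al allele has switched, so al is the middle locus and the order is s – al – z.
Crossovers in the s–al interval produce the single-crossover classes s z AL and S Z al (32 + 29 = 61) plus the double crossovers (5).
RF(s–al) = (61 + 5) / 1200 = 66/1200 = 0.0550 → 5.5 cM.

5.5 cM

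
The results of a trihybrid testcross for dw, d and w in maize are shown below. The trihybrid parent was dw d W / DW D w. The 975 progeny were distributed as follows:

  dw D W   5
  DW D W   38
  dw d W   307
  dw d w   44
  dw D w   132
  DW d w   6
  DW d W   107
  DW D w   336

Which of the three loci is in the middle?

The two rarest classes, dw D W and DW d w, are the double crossovers. Comparing them with the parentals, only the d allele has switched, so d is the middle locus and the order is w – d – dw.

d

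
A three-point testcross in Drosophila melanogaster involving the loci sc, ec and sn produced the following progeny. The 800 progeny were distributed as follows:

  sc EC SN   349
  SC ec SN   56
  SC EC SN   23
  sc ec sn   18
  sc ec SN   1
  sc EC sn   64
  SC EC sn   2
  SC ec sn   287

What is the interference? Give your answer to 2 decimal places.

0.56

The two most frequent reciprocal classes, SC ec sn and sc EC SN, are the parental types, so the F1 was SC ec sn / sc EC SN.
The two rarest classes, SC EC sn and sc ec SN, are the double crossovers. Comparing them with the parentals, only the ec allele has switched, so ec is the middle locus and the order is sn – ec – sc.
sn–ec: (120 + 3)/800 = 0.1537; ec–sc: (41 + 3)/800 = 0.0550.
Expected DCO frequency = 0.1537 × 0.0550 ≈ 0.00845; observed = 3/800 ≈ 0.00375.
Coefficient of coincidence = 0.00375/0.00845 ≈ 0.44; interference = 1 − 0.44 = 0.56.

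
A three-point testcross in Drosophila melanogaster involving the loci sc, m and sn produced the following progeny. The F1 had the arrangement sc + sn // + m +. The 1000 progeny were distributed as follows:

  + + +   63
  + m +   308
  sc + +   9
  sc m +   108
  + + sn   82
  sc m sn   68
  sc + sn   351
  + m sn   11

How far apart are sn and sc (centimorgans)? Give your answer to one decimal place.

The two rarest classes, sc + + and + m sn, are the double crossovers. Comparing them with the parentals, only the sn allele has switched, so sn is the middle locus and the order is m – sn – sc.
Crossovers in the sn–sc interval produce the single-crossover classes + + sn and sc m + (82 + 108 = 190) plus the double crossovers (20).
RF(sn–sc) = (190 + 20) / 1000 = 210/1000 = 0.2100 → 21.0 centimorgans.

21.0 centimorgans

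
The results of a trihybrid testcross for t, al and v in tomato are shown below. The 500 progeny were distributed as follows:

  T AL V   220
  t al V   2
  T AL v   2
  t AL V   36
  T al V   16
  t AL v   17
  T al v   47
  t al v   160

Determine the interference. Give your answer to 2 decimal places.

The two most frequent reciprocal classes, T AL V and t al v, are the parental types, so the F1 was T AL V / t al v.
The two rarest classes, T AL v and t al V, are the double crossovers. Comparing them with the parentals, only the v allele has switched, so v is the middle locus and the order is t – v – al.
t–v: (83 + 4)/500 = 0.1740; v–al: (33 + 4)/500 = 0.0740.
Expected DCO frequency = 0.1740 × 0.0740 ≈ 0.01288; observed = 4/500 ≈ 0.00800.
Coefficient of coincidence = 0.00800/0.01288 ≈ 0.62; interference = 1 − 0.62 = 0.38.

0.38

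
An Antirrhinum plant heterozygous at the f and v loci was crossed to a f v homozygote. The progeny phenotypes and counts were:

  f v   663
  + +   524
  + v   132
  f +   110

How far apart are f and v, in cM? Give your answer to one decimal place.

16.9 cM

The two most frequent classes, + + (524) and f v (663), are the parental types, so the F1 was + + / f v.
The recombinant classes are + v and f +: 132 + 110 = 242.
Recombination frequency = 242/1429 = 0.1693 ≈ 16.9%, i.e. 16.9 cM.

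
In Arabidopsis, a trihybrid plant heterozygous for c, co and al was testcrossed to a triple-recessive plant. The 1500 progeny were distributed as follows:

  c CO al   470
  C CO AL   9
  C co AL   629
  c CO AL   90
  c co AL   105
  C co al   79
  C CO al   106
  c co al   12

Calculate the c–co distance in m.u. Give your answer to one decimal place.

15.5 m.u.

The two most frequent reciprocal classes, c CO al and C co AL, are the parental types, so the F1 was c CO al / C co AL.
The two rarest classes, c co al and C CO AL, are the double crossovers. Comparing them with the parentals, only the co allele has switched, so co is the middle locus and the order is al – co – c.
Crossovers in the co–c interval produce the single-crossover classes C CO al and c co AL (106 + 105 = 211) plus the double crossovers (21).
RF(co–c) = (211 + 21) / 1500 = 232/1500 = 0.1547 → 15.5 m.u.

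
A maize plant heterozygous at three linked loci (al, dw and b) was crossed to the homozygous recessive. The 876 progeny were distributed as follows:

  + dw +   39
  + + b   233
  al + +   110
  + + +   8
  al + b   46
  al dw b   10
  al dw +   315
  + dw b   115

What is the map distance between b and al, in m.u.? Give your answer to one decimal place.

11.8 m.u.

The two most frequent reciprocal classes, + + b and al dw +, are the parental types, so the F1 was + + b / al dw +.
The two rarest classes, + + + and al dw b, are the double crossovers. Comparing them with the parentals, only the b allele has switched, so b is the middle locus and the order is al – b – dw.
Crossovers in the al–b interval produce the single-crossover classes al + b and + dw + (46 + 39 = 85) plus the double crossovers (18).
RF(al–b) = (85 + 18) / 876 = 103/876 = 0.1176 → 11.8 m.u.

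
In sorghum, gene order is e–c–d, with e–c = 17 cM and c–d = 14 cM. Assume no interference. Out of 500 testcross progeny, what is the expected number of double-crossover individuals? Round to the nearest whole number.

12

Map distances give recombination frequencies of 0.170 and 0.140 for the two intervals.
With no interference, expected double-crossover frequency = 0.170 × 0.140 = 0.02380.
Expected number = 0.02380 × 500 = 11.90 ≈ 12.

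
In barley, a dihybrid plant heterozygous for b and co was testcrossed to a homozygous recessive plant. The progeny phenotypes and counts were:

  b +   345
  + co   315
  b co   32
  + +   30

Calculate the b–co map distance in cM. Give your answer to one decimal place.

The two most frequent classes, + co (315) and b + (345), are the parental types, so the F1 was + co / b +.
The recombinant classes are + + and b co: 30 + 32 = 62.
Recombination frequency = 62/722 = 0.0859 ≈ 8.6%, i.e. 8.6 cM.

8.6 cM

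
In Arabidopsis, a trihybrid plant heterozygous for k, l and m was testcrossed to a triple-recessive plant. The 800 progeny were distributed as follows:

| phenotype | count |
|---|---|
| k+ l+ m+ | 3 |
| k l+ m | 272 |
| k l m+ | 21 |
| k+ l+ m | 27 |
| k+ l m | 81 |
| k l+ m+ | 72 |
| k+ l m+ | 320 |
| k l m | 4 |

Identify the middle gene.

The two most frequent reciprocal classes, k+ l m+ and k l+ m, are the parental types, so the F1 was k+ l m+ / k l+ m.
The two rarest classes, k+ l+ m+ and k l m, are the double crossovers. Comparing them with the parentals, only the l allele has switched, so l is the middle locus and the order is k – l – m.

l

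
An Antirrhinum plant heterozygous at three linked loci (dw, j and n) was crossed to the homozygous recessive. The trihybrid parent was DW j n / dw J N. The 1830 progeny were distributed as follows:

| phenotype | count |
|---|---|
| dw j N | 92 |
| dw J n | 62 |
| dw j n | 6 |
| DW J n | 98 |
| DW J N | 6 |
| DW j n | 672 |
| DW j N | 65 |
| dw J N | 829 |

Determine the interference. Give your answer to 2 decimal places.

0.22

The two rarest classes, dw j n and DW J N, are the double crossovers. Comparing them with the parentals, only the dw allele has switched, so dw is the middle locus and the order is j – dw – n.
j–dw: (190 + 12)/1830 = 0.1104; dw–n: (127 + 12)/1830 = 0.0760.
Expected DCO frequency = 0.1104 × 0.0760 ≈ 0.00839; observed = 12/1830 ≈ 0.00656.
Coefficient of coincidence = 0.00656/0.00839 ≈ 0.78; interference = 1 − 0.78 = 0.22.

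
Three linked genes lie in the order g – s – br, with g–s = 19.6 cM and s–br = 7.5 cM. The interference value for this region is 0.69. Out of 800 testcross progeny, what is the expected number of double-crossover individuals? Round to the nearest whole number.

Map distances give recombination frequencies of 0.196 and 0.075 for the two intervals.
With interference 0.69 (so coincidence = 0.31), expected double-crossover frequency = 0.196 × 0.075 × 0.31 = 0.00456.
Expected number = 0.00456 × 800 = 3.65 ≈ 4.

4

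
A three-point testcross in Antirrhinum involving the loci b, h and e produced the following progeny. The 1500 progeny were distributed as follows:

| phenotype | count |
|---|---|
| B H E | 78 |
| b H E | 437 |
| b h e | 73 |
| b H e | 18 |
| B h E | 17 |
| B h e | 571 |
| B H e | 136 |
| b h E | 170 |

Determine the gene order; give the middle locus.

The two most frequent reciprocal classes, B h e and b H E, are the parental types, so the F1 was B h e / b H E.
The two rarest classes, B h E and b H e, are the double crossovers. Comparing them with the parentals, only the e allele has switched, so e is the middle locus and the order is h – e – b.

e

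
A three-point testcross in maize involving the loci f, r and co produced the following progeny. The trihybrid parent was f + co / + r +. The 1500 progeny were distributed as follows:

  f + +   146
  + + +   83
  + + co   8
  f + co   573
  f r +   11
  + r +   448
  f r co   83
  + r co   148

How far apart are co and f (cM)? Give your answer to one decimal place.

20.9 cM

The two rarest classes, + + co and f r +, are the double crossovers. Comparing them with the parentals, only the f allele has switched, so f is the middle locus and the order is r – f – co.
Crossovers in the f–co interval produce the single-crossover classes f + + and + r co (146 + 148 = 294) plus the double crossovers (19).
RF(f–co) = (294 + 19) / 1500 = 313/1500 = 0.2087 → 20.9 cM.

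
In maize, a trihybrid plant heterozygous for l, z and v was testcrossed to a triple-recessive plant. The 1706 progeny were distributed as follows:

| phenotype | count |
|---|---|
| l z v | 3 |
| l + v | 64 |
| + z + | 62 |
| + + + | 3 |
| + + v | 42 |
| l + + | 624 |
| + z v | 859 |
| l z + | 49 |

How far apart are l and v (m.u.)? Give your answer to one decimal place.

The two most frequent reciprocal classes, + z v and l + +, are the parental types, so the F1 was + z v / l + +.
The two rarest classes, l z v and + + +, are the double crossovers. Comparing them with the parentals, only the l allele has switched, so l is the middle locus and the order is v – l – z.
Crossovers in the v–l interval produce the single-crossover classes + z + and l + v (62 + 64 = 126) plus the double crossovers (6).
RF(v–l) = (126 + 6) / 1706 = 132/1706 = 0.0774 → 7.7 m.u.

7.7 m.u.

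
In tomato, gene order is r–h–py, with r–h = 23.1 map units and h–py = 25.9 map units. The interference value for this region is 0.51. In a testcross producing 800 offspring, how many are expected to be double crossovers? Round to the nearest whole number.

23

Map distances give recombination frequencies of 0.231 and 0.259 for the two intervals.
With interference 0.51 (so coincidence = 0.49), expected double-crossover frequency = 0.231 × 0.259 × 0.49 = 0.02932.
Expected number = 0.02932 × 800 = 23.45 ≈ 23.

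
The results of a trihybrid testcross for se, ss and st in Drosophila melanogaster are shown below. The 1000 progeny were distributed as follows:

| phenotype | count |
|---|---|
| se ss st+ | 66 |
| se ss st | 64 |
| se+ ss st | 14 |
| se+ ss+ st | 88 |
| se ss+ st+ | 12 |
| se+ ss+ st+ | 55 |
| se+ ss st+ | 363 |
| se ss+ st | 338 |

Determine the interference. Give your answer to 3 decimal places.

The two most frequent reciprocal classes, se ss+ st and se+ ss st+, are the parental types, so the F1 was se ss+ st / se+ ss st+.
The two rarest classes, se ss+ st+ and se+ ss st, are the double crossovers. Comparing them with the parentals, only the st allele has switched, so st is the middle locus and the order is se – st – ss.
se–st: (154 + 26)/1000 = 0.1800; st–ss: (119 + 26)/1000 = 0.1450.
Expected DCO frequency = 0.1800 × 0.1450 ≈ 0.02610; observed = 26/1000 ≈ 0.02600.
Coefficient of coincidence = 0.02600/0.02610 ≈ 0.996; interference = 1 − 0.996 = 0.004.

0.004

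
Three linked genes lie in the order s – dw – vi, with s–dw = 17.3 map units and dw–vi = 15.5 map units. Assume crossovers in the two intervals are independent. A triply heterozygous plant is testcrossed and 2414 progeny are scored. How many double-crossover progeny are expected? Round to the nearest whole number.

Map distances give recombination frequencies of 0.173 and 0.155 for the two intervals.
With no interference, expected double-crossover frequency = 0.173 × 0.155 = 0.02682.
Expected number = 0.02682 × 2414 = 64.73 ≈ 65.

65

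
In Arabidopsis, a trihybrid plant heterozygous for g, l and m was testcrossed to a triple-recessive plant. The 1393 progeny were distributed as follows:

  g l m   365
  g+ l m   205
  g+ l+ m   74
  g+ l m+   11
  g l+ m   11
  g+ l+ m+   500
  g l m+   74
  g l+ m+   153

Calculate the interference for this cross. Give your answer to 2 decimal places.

The two most frequent reciprocal classes, g+ l+ m+ and g l m, are the parental types, so the F1 was g+ l+ m+ / g l m.
The two rarest classes, g+ l m+ and g l+ m, are the double crossovers. Comparing them with the parentals, only the l allele has switched, so l is the middle locus and the order is g – l – m.
g–l: (358 + 22)/1393 = 0.2728; l–m: (148 + 22)/1393 = 0.1220.
Expected DCO frequency = 0.2728 × 0.1220 ≈ 0.03328; observed = 22/1393 ≈ 0.01579.
Coefficient of coincidence = 0.01579/0.03328 ≈ 0.47; interference = 1 − 0.47 = 0.53.

0.53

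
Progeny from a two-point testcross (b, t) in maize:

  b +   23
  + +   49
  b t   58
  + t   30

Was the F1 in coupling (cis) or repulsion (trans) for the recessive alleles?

The two most frequent classes are + + (49) and b t (58); these are the parental (non-recombinant) types.
So the F1 carried + + on one chromosome and b t on the other — the recessive alleles are on the same chromosome (cis / coupling).

cis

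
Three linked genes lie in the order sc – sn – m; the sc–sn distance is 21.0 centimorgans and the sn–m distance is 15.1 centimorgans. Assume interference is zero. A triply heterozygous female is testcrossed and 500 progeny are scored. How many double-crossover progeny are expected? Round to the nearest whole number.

Map distances give recombination frequencies of 0.210 and 0.151 for the two intervals.
With no interference, expected double-crossover frequency = 0.210 × 0.151 = 0.03171.
Expected number = 0.03171 × 500 = 15.85 ≈ 16.

16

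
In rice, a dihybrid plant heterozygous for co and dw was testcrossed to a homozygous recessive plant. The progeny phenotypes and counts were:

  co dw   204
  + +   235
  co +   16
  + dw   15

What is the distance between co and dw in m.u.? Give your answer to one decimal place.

The two most frequent classes, + + (235) and co dw (204), are the parental types, so the F1 was + + / co dw.
The recombinant classes are + dw and co +: 15 + 16 = 31.
Recombination frequency = 31/470 = 0.0660 ≈ 6.6%, i.e. 6.6 m.u.

6.6 m.u.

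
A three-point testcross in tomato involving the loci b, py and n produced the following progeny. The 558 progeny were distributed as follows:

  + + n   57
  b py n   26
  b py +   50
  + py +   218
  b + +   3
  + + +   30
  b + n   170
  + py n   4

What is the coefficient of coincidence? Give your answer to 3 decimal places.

0.544

The two most frequent reciprocal classes, + py + and b + n, are the parental types, so the F1 was + py + / b + n.
The two rarest classes, + py n and b + +, are the double crossovers. Comparing them with the parentals, only the n allele has switched, so n is the middle locus and the order is b – n – py.
b–n: (107 + 7)/558 = 0.2043; n–py: (56 + 7)/558 = 0.1129.
Expected DCO frequency = 0.2043 × 0.1129 ≈ 0.02307; observed = 7/558 ≈ 0.01254.
Coefficient of coincidence = 0.01254/0.02307 ≈ 0.544.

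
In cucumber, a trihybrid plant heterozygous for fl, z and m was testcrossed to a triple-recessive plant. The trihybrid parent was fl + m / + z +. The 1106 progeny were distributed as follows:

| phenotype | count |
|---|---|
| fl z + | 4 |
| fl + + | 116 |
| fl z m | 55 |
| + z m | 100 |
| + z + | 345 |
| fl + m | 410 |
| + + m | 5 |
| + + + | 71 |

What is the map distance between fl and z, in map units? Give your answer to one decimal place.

The two rarest classes, + + m and fl z +, are the double crossovers. Comparing them with the parentals, only the fl allele has switched, so fl is the middle locus and the order is m – fl – z.
Crossovers in the fl–z interval produce the single-crossover classes fl z m and + + + (55 + 71 = 126) plus the double crossovers (9).
RF(fl–z) = (126 + 9) / 1106 = 135/1106 = 0.1221 → 12.2 map units.

12.2 map units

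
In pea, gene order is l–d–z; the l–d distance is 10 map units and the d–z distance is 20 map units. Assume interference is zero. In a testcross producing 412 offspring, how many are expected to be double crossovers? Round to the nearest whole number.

Map distances give recombination frequencies of 0.100 and 0.200 for the two intervals.
With no interference, expected double-crossover frequency = 0.100 × 0.200 = 0.02000.
Expected number = 0.02000 × 412 = 8.24 ≈ 8.

8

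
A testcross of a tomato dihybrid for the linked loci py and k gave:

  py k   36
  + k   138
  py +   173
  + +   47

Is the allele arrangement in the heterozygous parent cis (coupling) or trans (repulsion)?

The two most frequent classes are + k (138) and py + (173); these are the parental (non-recombinant) types.
So the F1 carried + k on one chromosome and py + on the other — the recessive alleles are on opposite chromosomes (trans / repulsion).

trans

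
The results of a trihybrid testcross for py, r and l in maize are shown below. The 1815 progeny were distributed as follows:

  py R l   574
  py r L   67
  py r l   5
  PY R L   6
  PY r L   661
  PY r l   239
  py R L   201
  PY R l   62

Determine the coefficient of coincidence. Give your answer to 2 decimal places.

The two most frequent reciprocal classes, py R l and PY r L, are the parental types, so the F1 was py R l / PY r L.
The two rarest classes, py r l and PY R L, are the double crossovers. Comparing them with the parentals, only the r allele has switched, so r is the middle locus and the order is l – r – py.
l–r: (440 + 11)/1815 = 0.2485; r–py: (129 + 11)/1815 = 0.0771.
Expected DCO frequency = 0.2485 × 0.0771 ≈ 0.01916; observed = 11/1815 ≈ 0.00606.
Coefficient of coincidence = 0.00606/0.01916 ≈ 0.32.

0.32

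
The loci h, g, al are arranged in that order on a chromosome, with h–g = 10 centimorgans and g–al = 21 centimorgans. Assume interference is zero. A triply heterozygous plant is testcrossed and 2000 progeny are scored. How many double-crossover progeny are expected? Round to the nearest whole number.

Map distances give recombination frequencies of 0.100 and 0.210 for the two intervals.
With no interference, expected double-crossover frequency = 0.100 × 0.210 = 0.02100.
Expected number = 0.02100 × 2000 = 42.00 ≈ 42.

42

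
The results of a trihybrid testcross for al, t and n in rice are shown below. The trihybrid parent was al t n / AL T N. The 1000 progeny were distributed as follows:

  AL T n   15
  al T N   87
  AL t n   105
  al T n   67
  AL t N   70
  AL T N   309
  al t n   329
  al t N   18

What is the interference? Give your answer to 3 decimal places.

The two rarest classes, al t N and AL T n, are the double crossovers. Comparing them with the parentals, only the n allele has switched, so n is the middle locus and the order is t – n – al.
t–n: (137 + 33)/1000 = 0.1700; n–al: (192 + 33)/1000 = 0.2250.
Expected DCO frequency = 0.1700 × 0.2250 ≈ 0.03825; observed = 33/1000 ≈ 0.03300.
Coefficient of coincidence = 0.03300/0.03825 ≈ 0.863; interference = 1 − 0.863 = 0.137.

0.137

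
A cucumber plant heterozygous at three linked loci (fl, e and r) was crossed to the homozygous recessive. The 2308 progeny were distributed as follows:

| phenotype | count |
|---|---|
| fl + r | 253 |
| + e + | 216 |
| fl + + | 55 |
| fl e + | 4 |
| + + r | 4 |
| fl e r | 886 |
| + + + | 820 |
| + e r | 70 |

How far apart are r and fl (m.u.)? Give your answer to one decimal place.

The two most frequent reciprocal classes, fl e r and + + +, are the parental types, so the F1 was fl e r / + + +.
The two rarest classes, fl e + and + + r, are the double crossovers. Comparing them with the parentals, only the r allele has switched, so r is the middle locus and the order is e – r – fl.
Crossovers in the r–fl interval produce the single-crossover classes + e r and fl + + (70 + 55 = 125) plus the double crossovers (8).
RF(r–fl) = (125 + 8) / 2308 = 133/2308 = 0.0576 → 5.8 m.u.

5.8 m.u.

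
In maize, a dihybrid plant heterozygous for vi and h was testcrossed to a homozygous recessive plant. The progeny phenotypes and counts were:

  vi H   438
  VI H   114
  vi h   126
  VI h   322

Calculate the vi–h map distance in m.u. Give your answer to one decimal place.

The two most frequent classes, VI h (322) and vi H (438), are the parental types, so the F1 was VI h / vi H.
The recombinant classes are VI H and vi h: 114 + 126 = 240.
Recombination frequency = 240/1000 = 0.2400 ≈ 24.0%, i.e. 24.0 m.u.

24.0 m.u.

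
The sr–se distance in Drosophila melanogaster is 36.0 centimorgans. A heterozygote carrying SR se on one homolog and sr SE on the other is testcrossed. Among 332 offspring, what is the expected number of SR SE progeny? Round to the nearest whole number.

60

A map distance of 36.0 centimorgans corresponds to a recombination frequency of 0.360.
The F1 is SR se / sr SE, so SR SE is a recombinant gamete class with expected frequency r/2 = 0.360/2 = 0.1800.
Expected number = 0.1800 × 332 = 59.76 ≈ 60.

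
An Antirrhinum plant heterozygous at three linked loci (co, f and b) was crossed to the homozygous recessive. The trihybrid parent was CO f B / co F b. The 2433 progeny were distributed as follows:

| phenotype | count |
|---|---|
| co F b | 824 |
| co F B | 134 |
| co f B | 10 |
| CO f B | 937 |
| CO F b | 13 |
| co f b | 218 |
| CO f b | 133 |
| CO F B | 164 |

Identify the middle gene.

co

The two rarest classes, co f B and CO F b, are the double crossovers. Comparing them with the parentals, only the co allele has switched, so co is the middle locus and the order is f – co – b.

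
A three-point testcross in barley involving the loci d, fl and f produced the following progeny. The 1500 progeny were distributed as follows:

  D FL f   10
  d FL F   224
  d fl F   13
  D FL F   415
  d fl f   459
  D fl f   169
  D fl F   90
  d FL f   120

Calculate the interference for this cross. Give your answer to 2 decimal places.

The two most frequent reciprocal classes, D FL F and d fl f, are the parental types, so the F1 was D FL F / d fl f.
The two rarest classes, D FL f and d fl F, are the double crossovers. Comparing them with the parentals, only the f allele has switched, so f is the middle locus and the order is fl – f – d.
fl–f: (210 + 23)/1500 = 0.1553; f–d: (393 + 23)/1500 = 0.2773.
Expected DCO frequency = 0.1553 × 0.2773 ≈ 0.04306; observed = 23/1500 ≈ 0.01533.
Coefficient of coincidence = 0.01533/0.04306 ≈ 0.36; interference = 1 − 0.36 = 0.64.

0.64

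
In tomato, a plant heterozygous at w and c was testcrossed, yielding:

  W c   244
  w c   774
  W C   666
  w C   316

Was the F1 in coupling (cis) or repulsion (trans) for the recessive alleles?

The two most frequent classes are W C (666) and w c (774); these are the parental (non-recombinant) types.
So the F1 carried W C on one chromosome and w c on the other — the recessive alleles are on the same chromosome (cis / coupling).

cis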